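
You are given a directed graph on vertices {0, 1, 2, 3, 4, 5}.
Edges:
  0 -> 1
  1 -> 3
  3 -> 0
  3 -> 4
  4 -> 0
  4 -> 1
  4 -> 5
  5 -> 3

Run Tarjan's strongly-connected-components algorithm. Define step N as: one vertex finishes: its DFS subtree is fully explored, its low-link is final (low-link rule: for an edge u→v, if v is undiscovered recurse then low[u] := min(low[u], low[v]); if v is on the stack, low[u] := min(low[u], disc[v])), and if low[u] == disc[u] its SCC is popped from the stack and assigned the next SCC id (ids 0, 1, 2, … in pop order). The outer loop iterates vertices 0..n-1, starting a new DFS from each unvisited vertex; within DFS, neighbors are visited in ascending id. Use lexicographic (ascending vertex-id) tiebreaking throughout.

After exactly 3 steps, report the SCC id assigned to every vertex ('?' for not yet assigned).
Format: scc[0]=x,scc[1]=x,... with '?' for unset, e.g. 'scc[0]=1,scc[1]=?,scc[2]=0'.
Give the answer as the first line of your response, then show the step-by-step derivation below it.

scc[0]=?,scc[1]=?,scc[2]=?,scc[3]=?,scc[4]=?,scc[5]=?

step 1: low=(low[0]=0,low[1]=1,low[2]=?,low[3]=0,low[4]=0,low[5]=2); scc=(scc[0]=?,scc[1]=?,scc[2]=?,scc[3]=?,scc[4]=?,scc[5]=?)
step 2: low=(low[0]=0,low[1]=1,low[2]=?,low[3]=0,low[4]=0,low[5]=2); scc=(scc[0]=?,scc[1]=?,scc[2]=?,scc[3]=?,scc[4]=?,scc[5]=?)
step 3: low=(low[0]=0,low[1]=1,low[2]=?,low[3]=0,low[4]=0,low[5]=2); scc=(scc[0]=?,scc[1]=?,scc[2]=?,scc[3]=?,scc[4]=?,scc[5]=?)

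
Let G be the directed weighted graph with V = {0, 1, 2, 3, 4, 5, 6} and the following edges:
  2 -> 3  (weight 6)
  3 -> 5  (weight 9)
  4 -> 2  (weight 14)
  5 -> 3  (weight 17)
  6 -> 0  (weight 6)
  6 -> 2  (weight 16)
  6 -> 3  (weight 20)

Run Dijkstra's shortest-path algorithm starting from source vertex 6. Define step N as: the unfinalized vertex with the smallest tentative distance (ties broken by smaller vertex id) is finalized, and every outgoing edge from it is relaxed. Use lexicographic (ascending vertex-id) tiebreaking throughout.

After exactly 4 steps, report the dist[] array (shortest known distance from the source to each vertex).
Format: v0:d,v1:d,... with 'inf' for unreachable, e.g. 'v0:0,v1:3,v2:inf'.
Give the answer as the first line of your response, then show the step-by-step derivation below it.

v0:6,v1:inf,v2:16,v3:20,v4:inf,v5:29,v6:0

step 1: dist = v0:6,v1:inf,v2:16,v3:20,v4:inf,v5:inf,v6:0
step 2: dist = v0:6,v1:inf,v2:16,v3:20,v4:inf,v5:inf,v6:0
step 3: dist = v0:6,v1:inf,v2:16,v3:20,v4:inf,v5:inf,v6:0
step 4: dist = v0:6,v1:inf,v2:16,v3:20,v4:inf,v5:29,v6:0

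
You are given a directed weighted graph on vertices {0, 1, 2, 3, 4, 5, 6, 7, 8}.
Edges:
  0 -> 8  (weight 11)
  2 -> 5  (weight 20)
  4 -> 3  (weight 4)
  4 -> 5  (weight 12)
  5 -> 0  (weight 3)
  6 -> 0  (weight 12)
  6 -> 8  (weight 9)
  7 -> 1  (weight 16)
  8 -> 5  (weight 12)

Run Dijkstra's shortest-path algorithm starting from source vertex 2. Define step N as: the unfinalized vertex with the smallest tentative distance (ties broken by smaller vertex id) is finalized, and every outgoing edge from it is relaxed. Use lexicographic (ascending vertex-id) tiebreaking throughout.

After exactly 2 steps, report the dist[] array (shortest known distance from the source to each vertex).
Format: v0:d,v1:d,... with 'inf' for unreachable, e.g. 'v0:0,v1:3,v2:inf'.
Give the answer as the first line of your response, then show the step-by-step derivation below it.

v0:23,v1:inf,v2:0,v3:inf,v4:inf,v5:20,v6:inf,v7:inf,v8:inf

step 1: dist = v0:inf,v1:inf,v2:0,v3:inf,v4:inf,v5:20,v6:inf,v7:inf,v8:inf
step 2: dist = v0:23,v1:inf,v2:0,v3:inf,v4:inf,v5:20,v6:inf,v7:inf,v8:inf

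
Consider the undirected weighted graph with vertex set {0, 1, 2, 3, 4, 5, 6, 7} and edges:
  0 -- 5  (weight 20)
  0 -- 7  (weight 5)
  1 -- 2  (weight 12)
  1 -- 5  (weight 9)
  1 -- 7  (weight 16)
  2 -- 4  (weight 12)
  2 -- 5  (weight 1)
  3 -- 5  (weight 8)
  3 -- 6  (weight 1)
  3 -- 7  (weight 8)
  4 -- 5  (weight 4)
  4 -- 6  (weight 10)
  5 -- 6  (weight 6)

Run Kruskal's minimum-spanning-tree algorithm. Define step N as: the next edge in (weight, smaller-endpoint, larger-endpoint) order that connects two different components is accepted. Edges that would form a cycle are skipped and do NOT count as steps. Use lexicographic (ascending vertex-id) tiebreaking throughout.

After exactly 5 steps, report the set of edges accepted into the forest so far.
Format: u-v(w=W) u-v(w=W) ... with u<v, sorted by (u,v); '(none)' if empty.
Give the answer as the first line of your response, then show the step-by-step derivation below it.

0-7(w=5) 2-5(w=1) 3-6(w=1) 4-5(w=4) 5-6(w=6)

step 1: add edge 2-5 (w=1); MST = {2-5(w=1)}
step 2: add edge 3-6 (w=1); MST = {2-5(w=1) 3-6(w=1)}
step 3: add edge 4-5 (w=4); MST = {2-5(w=1) 3-6(w=1) 4-5(w=4)}
step 4: add edge 0-7 (w=5); MST = {0-7(w=5) 2-5(w=1) 3-6(w=1) 4-5(w=4)}
step 5: add edge 5-6 (w=6); MST = {0-7(w=5) 2-5(w=1) 3-6(w=1) 4-5(w=4) 5-6(w=6)}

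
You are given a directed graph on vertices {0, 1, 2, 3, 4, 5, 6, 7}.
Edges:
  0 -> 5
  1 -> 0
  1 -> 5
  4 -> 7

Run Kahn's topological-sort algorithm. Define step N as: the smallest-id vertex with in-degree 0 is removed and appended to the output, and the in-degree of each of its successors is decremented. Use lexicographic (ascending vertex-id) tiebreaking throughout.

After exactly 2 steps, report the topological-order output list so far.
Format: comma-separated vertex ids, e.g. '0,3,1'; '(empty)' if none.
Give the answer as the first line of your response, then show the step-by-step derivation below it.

1,0

step 1: output 1; order=[1]; indeg=(0,0,0,0,0,1,0,1)
step 2: output 0; order=[1,0]; indeg=(0,0,0,0,0,0,0,1)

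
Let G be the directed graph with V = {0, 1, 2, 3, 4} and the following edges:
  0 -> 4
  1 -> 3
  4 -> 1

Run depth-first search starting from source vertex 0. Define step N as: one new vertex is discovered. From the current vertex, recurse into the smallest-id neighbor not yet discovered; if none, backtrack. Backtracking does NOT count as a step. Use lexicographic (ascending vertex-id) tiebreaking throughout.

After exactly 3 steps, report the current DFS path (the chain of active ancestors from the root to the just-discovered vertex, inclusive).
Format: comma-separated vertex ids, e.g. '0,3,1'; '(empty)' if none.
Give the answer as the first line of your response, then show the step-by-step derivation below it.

0,4,1

step 1: discover 0; path=0; order=0
step 2: discover 4; path=0>4; order=0,4
step 3: discover 1; path=0>4>1; order=0,4,1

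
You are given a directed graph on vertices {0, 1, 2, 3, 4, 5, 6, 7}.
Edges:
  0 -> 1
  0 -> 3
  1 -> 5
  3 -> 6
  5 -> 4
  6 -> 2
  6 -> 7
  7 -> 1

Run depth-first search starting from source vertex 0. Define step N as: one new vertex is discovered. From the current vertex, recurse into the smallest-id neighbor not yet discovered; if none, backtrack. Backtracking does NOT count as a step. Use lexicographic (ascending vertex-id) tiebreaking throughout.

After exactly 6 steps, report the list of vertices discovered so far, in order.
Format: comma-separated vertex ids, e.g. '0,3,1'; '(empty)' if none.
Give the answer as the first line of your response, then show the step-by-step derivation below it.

0,1,5,4,3,6

step 1: discover 0; path=0; order=0
step 2: discover 1; path=0>1; order=0,1
step 3: discover 5; path=0>1>5; order=0,1,5
step 4: discover 4; path=0>1>5>4; order=0,1,5,4
step 5: discover 3; path=0>3; order=0,1,5,4,3
step 6: discover 6; path=0>3>6; order=0,1,5,4,3,6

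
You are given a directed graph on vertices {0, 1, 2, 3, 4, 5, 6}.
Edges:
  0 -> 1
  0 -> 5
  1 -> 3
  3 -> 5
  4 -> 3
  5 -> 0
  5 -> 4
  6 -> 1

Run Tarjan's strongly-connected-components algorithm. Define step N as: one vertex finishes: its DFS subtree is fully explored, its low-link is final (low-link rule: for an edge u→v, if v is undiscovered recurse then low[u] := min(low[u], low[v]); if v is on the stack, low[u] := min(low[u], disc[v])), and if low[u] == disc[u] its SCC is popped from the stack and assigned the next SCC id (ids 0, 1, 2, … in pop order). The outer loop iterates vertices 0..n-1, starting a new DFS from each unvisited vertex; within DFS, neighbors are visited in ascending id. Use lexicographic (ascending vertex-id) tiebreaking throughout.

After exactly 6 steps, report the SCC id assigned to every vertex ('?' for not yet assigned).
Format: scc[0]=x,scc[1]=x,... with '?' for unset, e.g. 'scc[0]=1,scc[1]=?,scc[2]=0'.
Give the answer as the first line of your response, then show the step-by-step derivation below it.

scc[0]=0,scc[1]=0,scc[2]=1,scc[3]=0,scc[4]=0,scc[5]=0,scc[6]=?

step 1: low=(low[0]=0,low[1]=1,low[2]=?,low[3]=2,low[4]=2,low[5]=0,low[6]=?); scc=(scc[0]=?,scc[1]=?,scc[2]=?,scc[3]=?,scc[4]=?,scc[5]=?,scc[6]=?)
step 2: low=(low[0]=0,low[1]=1,low[2]=?,low[3]=2,low[4]=2,low[5]=0,low[6]=?); scc=(scc[0]=?,scc[1]=?,scc[2]=?,scc[3]=?,scc[4]=?,scc[5]=?,scc[6]=?)
step 3: low=(low[0]=0,low[1]=1,low[2]=?,low[3]=0,low[4]=2,low[5]=0,low[6]=?); scc=(scc[0]=?,scc[1]=?,scc[2]=?,scc[3]=?,scc[4]=?,scc[5]=?,scc[6]=?)
step 4: low=(low[0]=0,low[1]=0,low[2]=?,low[3]=0,low[4]=2,low[5]=0,low[6]=?); scc=(scc[0]=?,scc[1]=?,scc[2]=?,scc[3]=?,scc[4]=?,scc[5]=?,scc[6]=?)
step 5: low=(low[0]=0,low[1]=0,low[2]=?,low[3]=0,low[4]=2,low[5]=0,low[6]=?); scc=(scc[0]=0,scc[1]=0,scc[2]=?,scc[3]=0,scc[4]=0,scc[5]=0,scc[6]=?)
step 6: low=(low[0]=0,low[1]=0,low[2]=5,low[3]=0,low[4]=2,low[5]=0,low[6]=?); scc=(scc[0]=0,scc[1]=0,scc[2]=1,scc[3]=0,scc[4]=0,scc[5]=0,scc[6]=?)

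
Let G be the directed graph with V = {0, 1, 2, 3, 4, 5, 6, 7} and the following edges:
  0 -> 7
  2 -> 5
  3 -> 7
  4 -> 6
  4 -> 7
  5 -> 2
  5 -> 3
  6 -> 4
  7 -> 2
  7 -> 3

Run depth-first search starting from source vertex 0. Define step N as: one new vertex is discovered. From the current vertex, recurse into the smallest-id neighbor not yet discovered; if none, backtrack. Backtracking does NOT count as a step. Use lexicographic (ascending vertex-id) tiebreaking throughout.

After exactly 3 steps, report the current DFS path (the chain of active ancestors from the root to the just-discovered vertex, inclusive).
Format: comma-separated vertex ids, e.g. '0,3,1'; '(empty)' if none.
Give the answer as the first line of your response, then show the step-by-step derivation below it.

0,7,2

step 1: discover 0; path=0; order=0
step 2: discover 7; path=0>7; order=0,7
step 3: discover 2; path=0>7>2; order=0,7,2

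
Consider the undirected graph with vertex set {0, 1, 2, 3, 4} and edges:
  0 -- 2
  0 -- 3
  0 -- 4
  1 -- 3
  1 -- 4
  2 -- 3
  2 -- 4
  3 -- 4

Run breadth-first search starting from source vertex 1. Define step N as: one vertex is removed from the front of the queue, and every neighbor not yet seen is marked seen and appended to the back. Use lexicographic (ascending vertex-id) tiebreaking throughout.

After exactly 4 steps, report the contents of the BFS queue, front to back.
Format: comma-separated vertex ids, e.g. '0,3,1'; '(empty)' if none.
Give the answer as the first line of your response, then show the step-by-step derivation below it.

2

step 1: dequeue 1; queue=[3,4]; order=1
step 2: dequeue 3; queue=[4,0,2]; order=1,3
step 3: dequeue 4; queue=[0,2]; order=1,3,4
step 4: dequeue 0; queue=[2]; order=1,3,4,0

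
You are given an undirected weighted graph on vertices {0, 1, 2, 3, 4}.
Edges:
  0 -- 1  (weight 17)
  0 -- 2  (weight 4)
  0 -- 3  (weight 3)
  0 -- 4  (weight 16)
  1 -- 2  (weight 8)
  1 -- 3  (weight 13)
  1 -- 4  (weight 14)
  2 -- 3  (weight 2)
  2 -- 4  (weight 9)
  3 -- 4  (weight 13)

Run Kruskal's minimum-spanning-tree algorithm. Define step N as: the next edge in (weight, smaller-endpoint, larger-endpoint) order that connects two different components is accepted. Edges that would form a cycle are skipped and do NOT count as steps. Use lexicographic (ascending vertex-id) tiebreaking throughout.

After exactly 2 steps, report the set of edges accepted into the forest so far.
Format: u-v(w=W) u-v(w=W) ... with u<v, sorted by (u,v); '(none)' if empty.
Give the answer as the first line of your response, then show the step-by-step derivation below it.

0-3(w=3) 2-3(w=2)

step 1: add edge 2-3 (w=2); MST = {2-3(w=2)}
step 2: add edge 0-3 (w=3); MST = {0-3(w=3) 2-3(w=2)}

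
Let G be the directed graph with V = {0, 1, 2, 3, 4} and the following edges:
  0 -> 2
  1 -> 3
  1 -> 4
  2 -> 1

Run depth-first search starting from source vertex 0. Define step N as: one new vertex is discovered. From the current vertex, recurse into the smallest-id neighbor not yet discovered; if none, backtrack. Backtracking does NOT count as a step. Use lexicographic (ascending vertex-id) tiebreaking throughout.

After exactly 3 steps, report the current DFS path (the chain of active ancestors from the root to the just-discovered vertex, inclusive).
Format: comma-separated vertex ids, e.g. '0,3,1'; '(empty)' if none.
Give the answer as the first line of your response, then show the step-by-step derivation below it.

0,2,1

step 1: discover 0; path=0; order=0
step 2: discover 2; path=0>2; order=0,2
step 3: discover 1; path=0>2>1; order=0,2,1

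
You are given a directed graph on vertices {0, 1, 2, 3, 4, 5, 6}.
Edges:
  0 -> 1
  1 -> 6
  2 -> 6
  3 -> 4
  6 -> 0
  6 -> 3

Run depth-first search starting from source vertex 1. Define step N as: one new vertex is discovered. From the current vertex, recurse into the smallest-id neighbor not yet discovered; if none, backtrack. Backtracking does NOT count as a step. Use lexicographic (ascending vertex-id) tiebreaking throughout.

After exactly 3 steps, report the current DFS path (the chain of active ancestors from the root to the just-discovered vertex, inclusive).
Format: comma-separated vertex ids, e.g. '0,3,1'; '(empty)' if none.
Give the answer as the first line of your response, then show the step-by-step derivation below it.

1,6,0

step 1: discover 1; path=1; order=1
step 2: discover 6; path=1>6; order=1,6
step 3: discover 0; path=1>6>0; order=1,6,0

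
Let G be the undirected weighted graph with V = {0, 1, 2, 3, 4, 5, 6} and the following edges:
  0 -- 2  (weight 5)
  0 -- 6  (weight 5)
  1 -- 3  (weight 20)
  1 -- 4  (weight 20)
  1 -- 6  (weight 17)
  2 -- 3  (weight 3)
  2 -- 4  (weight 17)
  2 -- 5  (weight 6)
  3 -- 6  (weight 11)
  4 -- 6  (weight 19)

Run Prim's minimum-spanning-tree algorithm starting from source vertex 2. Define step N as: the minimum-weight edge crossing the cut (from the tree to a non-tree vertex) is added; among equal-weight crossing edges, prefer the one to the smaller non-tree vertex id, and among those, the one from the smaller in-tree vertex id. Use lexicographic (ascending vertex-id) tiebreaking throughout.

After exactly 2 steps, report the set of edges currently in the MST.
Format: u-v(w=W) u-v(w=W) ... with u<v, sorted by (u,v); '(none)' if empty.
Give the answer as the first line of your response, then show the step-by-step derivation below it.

0-2(w=5) 2-3(w=3)

step 1: add edge 2-3 (w=3); MST = {2-3(w=3)}
step 2: add edge 0-2 (w=5); MST = {0-2(w=5) 2-3(w=3)}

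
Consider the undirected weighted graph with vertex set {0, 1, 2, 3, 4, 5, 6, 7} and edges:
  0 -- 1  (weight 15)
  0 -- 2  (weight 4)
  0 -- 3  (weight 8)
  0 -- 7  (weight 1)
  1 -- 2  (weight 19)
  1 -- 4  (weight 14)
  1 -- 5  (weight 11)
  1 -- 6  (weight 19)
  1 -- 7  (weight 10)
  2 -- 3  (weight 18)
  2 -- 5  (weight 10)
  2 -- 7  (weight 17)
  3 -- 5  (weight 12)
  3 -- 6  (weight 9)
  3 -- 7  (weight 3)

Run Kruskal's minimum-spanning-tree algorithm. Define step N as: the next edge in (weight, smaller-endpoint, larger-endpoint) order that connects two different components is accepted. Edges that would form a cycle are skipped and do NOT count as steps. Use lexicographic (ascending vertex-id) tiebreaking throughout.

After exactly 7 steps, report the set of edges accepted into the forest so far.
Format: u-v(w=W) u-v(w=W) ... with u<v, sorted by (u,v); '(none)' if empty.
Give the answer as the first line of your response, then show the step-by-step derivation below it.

0-2(w=4) 0-7(w=1) 1-4(w=14) 1-7(w=10) 2-5(w=10) 3-6(w=9) 3-7(w=3)

step 1: add edge 0-7 (w=1); MST = {0-7(w=1)}
step 2: add edge 3-7 (w=3); MST = {0-7(w=1) 3-7(w=3)}
step 3: add edge 0-2 (w=4); MST = {0-2(w=4) 0-7(w=1) 3-7(w=3)}
step 4: add edge 3-6 (w=9); MST = {0-2(w=4) 0-7(w=1) 3-6(w=9) 3-7(w=3)}
step 5: add edge 1-7 (w=10); MST = {0-2(w=4) 0-7(w=1) 1-7(w=10) 3-6(w=9) 3-7(w=3)}
step 6: add edge 2-5 (w=10); MST = {0-2(w=4) 0-7(w=1) 1-7(w=10) 2-5(w=10) 3-6(w=9) 3-7(w=3)}
step 7: add edge 1-4 (w=14); MST = {0-2(w=4) 0-7(w=1) 1-4(w=14) 1-7(w=10) 2-5(w=10) 3-6(w=9) 3-7(w=3)}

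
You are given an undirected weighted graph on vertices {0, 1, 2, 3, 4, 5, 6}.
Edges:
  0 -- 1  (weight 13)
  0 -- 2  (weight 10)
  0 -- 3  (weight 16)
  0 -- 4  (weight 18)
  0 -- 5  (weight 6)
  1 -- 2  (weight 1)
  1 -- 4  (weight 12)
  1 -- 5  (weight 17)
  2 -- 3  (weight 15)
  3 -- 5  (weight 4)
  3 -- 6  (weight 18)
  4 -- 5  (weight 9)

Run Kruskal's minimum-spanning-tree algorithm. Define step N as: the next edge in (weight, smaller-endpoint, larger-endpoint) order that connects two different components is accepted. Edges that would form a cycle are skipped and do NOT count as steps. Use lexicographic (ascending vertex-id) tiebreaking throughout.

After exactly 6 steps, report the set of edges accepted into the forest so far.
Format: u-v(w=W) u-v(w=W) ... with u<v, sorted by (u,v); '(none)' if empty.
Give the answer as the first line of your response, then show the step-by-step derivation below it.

0-2(w=10) 0-5(w=6) 1-2(w=1) 3-5(w=4) 3-6(w=18) 4-5(w=9)

step 1: add edge 1-2 (w=1); MST = {1-2(w=1)}
step 2: add edge 3-5 (w=4); MST = {1-2(w=1) 3-5(w=4)}
step 3: add edge 0-5 (w=6); MST = {0-5(w=6) 1-2(w=1) 3-5(w=4)}
step 4: add edge 4-5 (w=9); MST = {0-5(w=6) 1-2(w=1) 3-5(w=4) 4-5(w=9)}
step 5: add edge 0-2 (w=10); MST = {0-2(w=10) 0-5(w=6) 1-2(w=1) 3-5(w=4) 4-5(w=9)}
step 6: add edge 3-6 (w=18); MST = {0-2(w=10) 0-5(w=6) 1-2(w=1) 3-5(w=4) 3-6(w=18) 4-5(w=9)}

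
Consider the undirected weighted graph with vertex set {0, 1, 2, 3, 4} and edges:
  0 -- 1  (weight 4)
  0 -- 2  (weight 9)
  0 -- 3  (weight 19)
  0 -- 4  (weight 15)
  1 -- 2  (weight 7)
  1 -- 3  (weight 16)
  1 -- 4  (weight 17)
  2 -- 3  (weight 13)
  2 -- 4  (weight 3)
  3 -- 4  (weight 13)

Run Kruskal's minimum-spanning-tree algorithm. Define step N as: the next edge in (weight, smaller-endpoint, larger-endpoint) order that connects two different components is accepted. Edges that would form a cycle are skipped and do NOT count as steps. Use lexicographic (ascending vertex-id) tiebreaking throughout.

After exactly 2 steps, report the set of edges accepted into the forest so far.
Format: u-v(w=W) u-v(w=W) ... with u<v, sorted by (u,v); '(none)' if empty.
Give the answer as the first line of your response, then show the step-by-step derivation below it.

0-1(w=4) 2-4(w=3)

step 1: add edge 2-4 (w=3); MST = {2-4(w=3)}
step 2: add edge 0-1 (w=4); MST = {0-1(w=4) 2-4(w=3)}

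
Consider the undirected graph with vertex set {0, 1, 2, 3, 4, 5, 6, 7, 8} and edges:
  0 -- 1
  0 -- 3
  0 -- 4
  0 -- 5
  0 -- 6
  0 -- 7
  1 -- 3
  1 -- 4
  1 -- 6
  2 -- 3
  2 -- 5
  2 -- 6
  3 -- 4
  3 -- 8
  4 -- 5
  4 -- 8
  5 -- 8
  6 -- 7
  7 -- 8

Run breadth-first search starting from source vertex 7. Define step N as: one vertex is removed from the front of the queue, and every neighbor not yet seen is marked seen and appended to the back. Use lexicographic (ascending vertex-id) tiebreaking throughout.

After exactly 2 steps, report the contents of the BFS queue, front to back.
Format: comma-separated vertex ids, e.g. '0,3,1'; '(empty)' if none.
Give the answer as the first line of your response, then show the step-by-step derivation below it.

6,8,1,3,4,5

step 1: dequeue 7; queue=[0,6,8]; order=7
step 2: dequeue 0; queue=[6,8,1,3,4,5]; order=7,0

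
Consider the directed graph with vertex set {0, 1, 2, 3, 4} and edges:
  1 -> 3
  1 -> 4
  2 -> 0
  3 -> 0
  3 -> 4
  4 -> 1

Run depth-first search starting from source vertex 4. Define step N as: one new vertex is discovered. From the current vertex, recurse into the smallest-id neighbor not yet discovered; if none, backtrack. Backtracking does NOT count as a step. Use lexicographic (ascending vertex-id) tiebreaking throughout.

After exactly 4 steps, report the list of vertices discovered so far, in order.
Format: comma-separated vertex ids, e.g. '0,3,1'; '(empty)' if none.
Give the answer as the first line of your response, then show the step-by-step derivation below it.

4,1,3,0

step 1: discover 4; path=4; order=4
step 2: discover 1; path=4>1; order=4,1
step 3: discover 3; path=4>1>3; order=4,1,3
step 4: discover 0; path=4>1>3>0; order=4,1,3,0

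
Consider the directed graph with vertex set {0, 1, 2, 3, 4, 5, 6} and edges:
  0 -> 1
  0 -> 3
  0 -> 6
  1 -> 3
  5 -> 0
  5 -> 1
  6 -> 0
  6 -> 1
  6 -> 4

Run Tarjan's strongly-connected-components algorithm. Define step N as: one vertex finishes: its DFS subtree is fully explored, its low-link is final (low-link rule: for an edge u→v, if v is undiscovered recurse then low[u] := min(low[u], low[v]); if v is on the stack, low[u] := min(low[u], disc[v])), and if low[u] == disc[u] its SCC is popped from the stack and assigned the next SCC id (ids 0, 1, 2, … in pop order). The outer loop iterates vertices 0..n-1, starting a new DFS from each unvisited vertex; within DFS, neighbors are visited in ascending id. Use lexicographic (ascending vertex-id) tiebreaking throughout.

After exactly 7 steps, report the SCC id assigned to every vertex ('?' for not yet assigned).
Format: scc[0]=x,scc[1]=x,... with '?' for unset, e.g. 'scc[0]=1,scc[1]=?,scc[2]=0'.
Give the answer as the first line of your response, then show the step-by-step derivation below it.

scc[0]=3,scc[1]=1,scc[2]=4,scc[3]=0,scc[4]=2,scc[5]=5,scc[6]=3

step 1: low=(low[0]=0,low[1]=1,low[2]=?,low[3]=2,low[4]=?,low[5]=?,low[6]=?); scc=(scc[0]=?,scc[1]=?,scc[2]=?,scc[3]=0,scc[4]=?,scc[5]=?,scc[6]=?)
step 2: low=(low[0]=0,low[1]=1,low[2]=?,low[3]=2,low[4]=?,low[5]=?,low[6]=?); scc=(scc[0]=?,scc[1]=1,scc[2]=?,scc[3]=0,scc[4]=?,scc[5]=?,scc[6]=?)
step 3: low=(low[0]=0,low[1]=1,low[2]=?,low[3]=2,low[4]=4,low[5]=?,low[6]=0); scc=(scc[0]=?,scc[1]=1,scc[2]=?,scc[3]=0,scc[4]=2,scc[5]=?,scc[6]=?)
step 4: low=(low[0]=0,low[1]=1,low[2]=?,low[3]=2,low[4]=4,low[5]=?,low[6]=0); scc=(scc[0]=?,scc[1]=1,scc[2]=?,scc[3]=0,scc[4]=2,scc[5]=?,scc[6]=?)
step 5: low=(low[0]=0,low[1]=1,low[2]=?,low[3]=2,low[4]=4,low[5]=?,low[6]=0); scc=(scc[0]=3,scc[1]=1,scc[2]=?,scc[3]=0,scc[4]=2,scc[5]=?,scc[6]=3)
step 6: low=(low[0]=0,low[1]=1,low[2]=5,low[3]=2,low[4]=4,low[5]=?,low[6]=0); scc=(scc[0]=3,scc[1]=1,scc[2]=4,scc[3]=0,scc[4]=2,scc[5]=?,scc[6]=3)
step 7: low=(low[0]=0,low[1]=1,low[2]=5,low[3]=2,low[4]=4,low[5]=6,low[6]=0); scc=(scc[0]=3,scc[1]=1,scc[2]=4,scc[3]=0,scc[4]=2,scc[5]=5,scc[6]=3)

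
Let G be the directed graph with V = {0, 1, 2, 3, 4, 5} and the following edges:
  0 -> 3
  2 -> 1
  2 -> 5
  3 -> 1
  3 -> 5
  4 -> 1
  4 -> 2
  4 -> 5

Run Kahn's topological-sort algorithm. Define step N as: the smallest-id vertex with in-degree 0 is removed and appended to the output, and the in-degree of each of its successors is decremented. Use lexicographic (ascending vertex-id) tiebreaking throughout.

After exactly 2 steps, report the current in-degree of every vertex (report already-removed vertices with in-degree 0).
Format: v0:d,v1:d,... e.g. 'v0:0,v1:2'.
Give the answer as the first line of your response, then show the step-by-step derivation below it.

v0:0,v1:2,v2:1,v3:0,v4:0,v5:2

step 1: output 0; order=[0]; indeg=(0,3,1,0,0,3)
step 2: output 3; order=[0,3]; indeg=(0,2,1,0,0,2)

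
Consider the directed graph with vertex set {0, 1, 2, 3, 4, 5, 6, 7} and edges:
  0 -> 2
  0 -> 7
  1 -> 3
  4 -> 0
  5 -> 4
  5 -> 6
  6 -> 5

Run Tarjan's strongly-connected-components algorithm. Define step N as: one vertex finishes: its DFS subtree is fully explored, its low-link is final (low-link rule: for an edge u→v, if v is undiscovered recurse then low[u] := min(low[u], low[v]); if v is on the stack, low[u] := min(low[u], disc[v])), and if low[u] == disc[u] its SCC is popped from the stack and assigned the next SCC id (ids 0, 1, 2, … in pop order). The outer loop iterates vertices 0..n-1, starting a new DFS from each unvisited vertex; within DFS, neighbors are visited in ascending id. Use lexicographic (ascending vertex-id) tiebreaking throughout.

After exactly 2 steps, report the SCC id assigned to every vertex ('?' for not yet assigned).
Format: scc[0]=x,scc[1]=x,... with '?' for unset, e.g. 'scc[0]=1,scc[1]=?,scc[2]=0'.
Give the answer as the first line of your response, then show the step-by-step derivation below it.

scc[0]=?,scc[1]=?,scc[2]=0,scc[3]=?,scc[4]=?,scc[5]=?,scc[6]=?,scc[7]=1

step 1: low=(low[0]=0,low[1]=?,low[2]=1,low[3]=?,low[4]=?,low[5]=?,low[6]=?,low[7]=?); scc=(scc[0]=?,scc[1]=?,scc[2]=0,scc[3]=?,scc[4]=?,scc[5]=?,scc[6]=?,scc[7]=?)
step 2: low=(low[0]=0,low[1]=?,low[2]=1,low[3]=?,low[4]=?,low[5]=?,low[6]=?,low[7]=2); scc=(scc[0]=?,scc[1]=?,scc[2]=0,scc[3]=?,scc[4]=?,scc[5]=?,scc[6]=?,scc[7]=1)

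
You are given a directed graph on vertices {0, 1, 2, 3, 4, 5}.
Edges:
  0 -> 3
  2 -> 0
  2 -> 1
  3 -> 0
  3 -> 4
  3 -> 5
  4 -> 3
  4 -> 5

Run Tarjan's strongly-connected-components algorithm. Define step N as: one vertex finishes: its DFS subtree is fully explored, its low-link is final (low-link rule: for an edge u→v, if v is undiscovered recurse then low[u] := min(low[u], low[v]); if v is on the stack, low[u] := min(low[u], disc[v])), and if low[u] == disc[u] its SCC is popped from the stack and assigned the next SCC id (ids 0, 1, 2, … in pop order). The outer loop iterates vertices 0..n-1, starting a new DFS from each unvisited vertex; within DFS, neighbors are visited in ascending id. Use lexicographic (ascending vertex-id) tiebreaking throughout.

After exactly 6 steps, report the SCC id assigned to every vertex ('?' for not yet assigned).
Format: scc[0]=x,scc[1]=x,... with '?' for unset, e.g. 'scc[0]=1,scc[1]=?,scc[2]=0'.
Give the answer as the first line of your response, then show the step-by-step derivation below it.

scc[0]=1,scc[1]=2,scc[2]=3,scc[3]=1,scc[4]=1,scc[5]=0

step 1: low=(low[0]=0,low[1]=?,low[2]=?,low[3]=0,low[4]=1,low[5]=3); scc=(scc[0]=?,scc[1]=?,scc[2]=?,scc[3]=?,scc[4]=?,scc[5]=0)
step 2: low=(low[0]=0,low[1]=?,low[2]=?,low[3]=0,low[4]=1,low[5]=3); scc=(scc[0]=?,scc[1]=?,scc[2]=?,scc[3]=?,scc[4]=?,scc[5]=0)
step 3: low=(low[0]=0,low[1]=?,low[2]=?,low[3]=0,low[4]=1,low[5]=3); scc=(scc[0]=?,scc[1]=?,scc[2]=?,scc[3]=?,scc[4]=?,scc[5]=0)
step 4: low=(low[0]=0,low[1]=?,low[2]=?,low[3]=0,low[4]=1,low[5]=3); scc=(scc[0]=1,scc[1]=?,scc[2]=?,scc[3]=1,scc[4]=1,scc[5]=0)
step 5: low=(low[0]=0,low[1]=4,low[2]=?,low[3]=0,low[4]=1,low[5]=3); scc=(scc[0]=1,scc[1]=2,scc[2]=?,scc[3]=1,scc[4]=1,scc[5]=0)
step 6: low=(low[0]=0,low[1]=4,low[2]=5,low[3]=0,low[4]=1,low[5]=3); scc=(scc[0]=1,scc[1]=2,scc[2]=3,scc[3]=1,scc[4]=1,scc[5]=0)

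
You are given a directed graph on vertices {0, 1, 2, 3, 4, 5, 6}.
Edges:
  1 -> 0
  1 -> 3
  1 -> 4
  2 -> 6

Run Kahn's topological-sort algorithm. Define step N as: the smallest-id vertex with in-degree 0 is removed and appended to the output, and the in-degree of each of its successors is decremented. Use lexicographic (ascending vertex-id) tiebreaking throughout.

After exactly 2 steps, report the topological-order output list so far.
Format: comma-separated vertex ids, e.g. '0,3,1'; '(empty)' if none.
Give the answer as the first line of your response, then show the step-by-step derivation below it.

1,0

step 1: output 1; order=[1]; indeg=(0,0,0,0,0,0,1)
step 2: output 0; order=[1,0]; indeg=(0,0,0,0,0,0,1)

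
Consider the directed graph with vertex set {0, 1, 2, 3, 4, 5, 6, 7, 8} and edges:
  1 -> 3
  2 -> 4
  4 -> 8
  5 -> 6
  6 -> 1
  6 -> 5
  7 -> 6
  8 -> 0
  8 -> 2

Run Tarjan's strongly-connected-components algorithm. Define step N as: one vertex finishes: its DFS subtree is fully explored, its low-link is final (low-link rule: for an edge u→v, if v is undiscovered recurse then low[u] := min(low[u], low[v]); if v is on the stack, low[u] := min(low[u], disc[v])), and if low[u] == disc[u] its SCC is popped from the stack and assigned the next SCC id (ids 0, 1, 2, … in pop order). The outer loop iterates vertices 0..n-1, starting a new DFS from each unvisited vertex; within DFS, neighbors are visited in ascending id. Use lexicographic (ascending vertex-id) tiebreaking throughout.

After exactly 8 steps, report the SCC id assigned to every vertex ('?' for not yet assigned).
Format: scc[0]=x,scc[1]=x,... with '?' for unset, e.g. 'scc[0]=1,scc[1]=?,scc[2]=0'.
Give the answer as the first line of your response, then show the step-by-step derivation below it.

scc[0]=0,scc[1]=2,scc[2]=3,scc[3]=1,scc[4]=3,scc[5]=4,scc[6]=4,scc[7]=?,scc[8]=3

step 1: low=(low[0]=0,low[1]=?,low[2]=?,low[3]=?,low[4]=?,low[5]=?,low[6]=?,low[7]=?,low[8]=?); scc=(scc[0]=0,scc[1]=?,scc[2]=?,scc[3]=?,scc[4]=?,scc[5]=?,scc[6]=?,scc[7]=?,scc[8]=?)
step 2: low=(low[0]=0,low[1]=1,low[2]=?,low[3]=2,low[4]=?,low[5]=?,low[6]=?,low[7]=?,low[8]=?); scc=(scc[0]=0,scc[1]=?,scc[2]=?,scc[3]=1,scc[4]=?,scc[5]=?,scc[6]=?,scc[7]=?,scc[8]=?)
step 3: low=(low[0]=0,low[1]=1,low[2]=?,low[3]=2,low[4]=?,low[5]=?,low[6]=?,low[7]=?,low[8]=?); scc=(scc[0]=0,scc[1]=2,scc[2]=?,scc[3]=1,scc[4]=?,scc[5]=?,scc[6]=?,scc[7]=?,scc[8]=?)
step 4: low=(low[0]=0,low[1]=1,low[2]=3,low[3]=2,low[4]=4,low[5]=?,low[6]=?,low[7]=?,low[8]=3); scc=(scc[0]=0,scc[1]=2,scc[2]=?,scc[3]=1,scc[4]=?,scc[5]=?,scc[6]=?,scc[7]=?,scc[8]=?)
step 5: low=(low[0]=0,low[1]=1,low[2]=3,low[3]=2,low[4]=3,low[5]=?,low[6]=?,low[7]=?,low[8]=3); scc=(scc[0]=0,scc[1]=2,scc[2]=?,scc[3]=1,scc[4]=?,scc[5]=?,scc[6]=?,scc[7]=?,scc[8]=?)
step 6: low=(low[0]=0,low[1]=1,low[2]=3,low[3]=2,low[4]=3,low[5]=?,low[6]=?,low[7]=?,low[8]=3); scc=(scc[0]=0,scc[1]=2,scc[2]=3,scc[3]=1,scc[4]=3,scc[5]=?,scc[6]=?,scc[7]=?,scc[8]=3)
step 7: low=(low[0]=0,low[1]=1,low[2]=3,low[3]=2,low[4]=3,low[5]=6,low[6]=6,low[7]=?,low[8]=3); scc=(scc[0]=0,scc[1]=2,scc[2]=3,scc[3]=1,scc[4]=3,scc[5]=?,scc[6]=?,scc[7]=?,scc[8]=3)
step 8: low=(low[0]=0,low[1]=1,low[2]=3,low[3]=2,low[4]=3,low[5]=6,low[6]=6,low[7]=?,low[8]=3); scc=(scc[0]=0,scc[1]=2,scc[2]=3,scc[3]=1,scc[4]=3,scc[5]=4,scc[6]=4,scc[7]=?,scc[8]=3)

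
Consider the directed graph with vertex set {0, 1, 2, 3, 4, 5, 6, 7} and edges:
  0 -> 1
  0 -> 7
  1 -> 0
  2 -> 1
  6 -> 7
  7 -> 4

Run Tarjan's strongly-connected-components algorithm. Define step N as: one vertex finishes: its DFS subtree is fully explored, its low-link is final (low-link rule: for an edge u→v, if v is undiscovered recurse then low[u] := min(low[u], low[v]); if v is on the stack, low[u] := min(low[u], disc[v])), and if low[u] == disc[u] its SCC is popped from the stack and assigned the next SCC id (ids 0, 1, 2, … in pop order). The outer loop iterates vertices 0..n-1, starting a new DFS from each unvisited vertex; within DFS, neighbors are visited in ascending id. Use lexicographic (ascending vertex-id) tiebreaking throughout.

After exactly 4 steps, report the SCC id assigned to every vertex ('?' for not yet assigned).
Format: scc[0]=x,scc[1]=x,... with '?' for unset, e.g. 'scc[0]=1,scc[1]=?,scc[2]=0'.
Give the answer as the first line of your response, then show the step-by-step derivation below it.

scc[0]=2,scc[1]=2,scc[2]=?,scc[3]=?,scc[4]=0,scc[5]=?,scc[6]=?,scc[7]=1

step 1: low=(low[0]=0,low[1]=0,low[2]=?,low[3]=?,low[4]=?,low[5]=?,low[6]=?,low[7]=?); scc=(scc[0]=?,scc[1]=?,scc[2]=?,scc[3]=?,scc[4]=?,scc[5]=?,scc[6]=?,scc[7]=?)
step 2: low=(low[0]=0,low[1]=0,low[2]=?,low[3]=?,low[4]=3,low[5]=?,low[6]=?,low[7]=2); scc=(scc[0]=?,scc[1]=?,scc[2]=?,scc[3]=?,scc[4]=0,scc[5]=?,scc[6]=?,scc[7]=?)
step 3: low=(low[0]=0,low[1]=0,low[2]=?,low[3]=?,low[4]=3,low[5]=?,low[6]=?,low[7]=2); scc=(scc[0]=?,scc[1]=?,scc[2]=?,scc[3]=?,scc[4]=0,scc[5]=?,scc[6]=?,scc[7]=1)
step 4: low=(low[0]=0,low[1]=0,low[2]=?,low[3]=?,low[4]=3,low[5]=?,low[6]=?,low[7]=2); scc=(scc[0]=2,scc[1]=2,scc[2]=?,scc[3]=?,scc[4]=0,scc[5]=?,scc[6]=?,scc[7]=1)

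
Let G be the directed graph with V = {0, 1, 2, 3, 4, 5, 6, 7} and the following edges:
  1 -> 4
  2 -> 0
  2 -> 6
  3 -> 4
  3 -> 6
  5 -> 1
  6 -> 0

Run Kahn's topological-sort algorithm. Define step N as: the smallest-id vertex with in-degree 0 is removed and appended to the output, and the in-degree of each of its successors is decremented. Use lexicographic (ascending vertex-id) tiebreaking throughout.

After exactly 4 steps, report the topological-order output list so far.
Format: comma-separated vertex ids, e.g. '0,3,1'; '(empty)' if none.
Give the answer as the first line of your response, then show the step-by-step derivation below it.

2,3,5,1

step 1: output 2; order=[2]; indeg=(1,1,0,0,2,0,1,0)
step 2: output 3; order=[2,3]; indeg=(1,1,0,0,1,0,0,0)
step 3: output 5; order=[2,3,5]; indeg=(1,0,0,0,1,0,0,0)
step 4: output 1; order=[2,3,5,1]; indeg=(1,0,0,0,0,0,0,0)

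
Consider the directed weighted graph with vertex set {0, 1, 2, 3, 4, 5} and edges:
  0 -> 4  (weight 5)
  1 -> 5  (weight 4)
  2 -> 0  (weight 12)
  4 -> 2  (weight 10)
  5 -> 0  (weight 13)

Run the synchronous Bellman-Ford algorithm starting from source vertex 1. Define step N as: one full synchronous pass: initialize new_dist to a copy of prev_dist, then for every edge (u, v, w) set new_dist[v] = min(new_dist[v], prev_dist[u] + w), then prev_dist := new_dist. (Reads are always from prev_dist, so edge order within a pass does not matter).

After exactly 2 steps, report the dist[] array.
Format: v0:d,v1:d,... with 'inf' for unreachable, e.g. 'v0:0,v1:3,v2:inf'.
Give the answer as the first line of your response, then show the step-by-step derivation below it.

v0:17,v1:0,v2:inf,v3:inf,v4:inf,v5:4

step 1: dist = v0:inf,v1:0,v2:inf,v3:inf,v4:inf,v5:4
step 2: dist = v0:17,v1:0,v2:inf,v3:inf,v4:inf,v5:4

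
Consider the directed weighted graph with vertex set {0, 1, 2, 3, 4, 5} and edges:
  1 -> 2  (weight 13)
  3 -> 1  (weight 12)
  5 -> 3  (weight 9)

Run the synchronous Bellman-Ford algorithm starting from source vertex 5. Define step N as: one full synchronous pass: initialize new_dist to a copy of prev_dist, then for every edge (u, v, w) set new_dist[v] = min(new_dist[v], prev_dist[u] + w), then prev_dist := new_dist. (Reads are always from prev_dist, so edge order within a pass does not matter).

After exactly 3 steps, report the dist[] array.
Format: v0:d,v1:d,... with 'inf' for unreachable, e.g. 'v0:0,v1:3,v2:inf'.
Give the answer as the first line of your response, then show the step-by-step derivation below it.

v0:inf,v1:21,v2:34,v3:9,v4:inf,v5:0

step 1: dist = v0:inf,v1:inf,v2:inf,v3:9,v4:inf,v5:0
step 2: dist = v0:inf,v1:21,v2:inf,v3:9,v4:inf,v5:0
step 3: dist = v0:inf,v1:21,v2:34,v3:9,v4:inf,v5:0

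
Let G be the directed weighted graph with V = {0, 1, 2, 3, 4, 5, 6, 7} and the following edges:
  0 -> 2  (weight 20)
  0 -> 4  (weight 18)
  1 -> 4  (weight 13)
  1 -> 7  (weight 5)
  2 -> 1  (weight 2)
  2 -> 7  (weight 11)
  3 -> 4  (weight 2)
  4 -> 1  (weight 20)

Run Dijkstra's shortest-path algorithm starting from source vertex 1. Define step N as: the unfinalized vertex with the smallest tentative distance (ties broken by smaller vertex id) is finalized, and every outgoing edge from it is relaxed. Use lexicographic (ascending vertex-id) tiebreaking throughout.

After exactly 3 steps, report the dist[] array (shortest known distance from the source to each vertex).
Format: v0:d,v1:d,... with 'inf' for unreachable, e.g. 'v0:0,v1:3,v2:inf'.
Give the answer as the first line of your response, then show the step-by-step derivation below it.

v0:inf,v1:0,v2:inf,v3:inf,v4:13,v5:inf,v6:inf,v7:5

step 1: dist = v0:inf,v1:0,v2:inf,v3:inf,v4:13,v5:inf,v6:inf,v7:5
step 2: dist = v0:inf,v1:0,v2:inf,v3:inf,v4:13,v5:inf,v6:inf,v7:5
step 3: dist = v0:inf,v1:0,v2:inf,v3:inf,v4:13,v5:inf,v6:inf,v7:5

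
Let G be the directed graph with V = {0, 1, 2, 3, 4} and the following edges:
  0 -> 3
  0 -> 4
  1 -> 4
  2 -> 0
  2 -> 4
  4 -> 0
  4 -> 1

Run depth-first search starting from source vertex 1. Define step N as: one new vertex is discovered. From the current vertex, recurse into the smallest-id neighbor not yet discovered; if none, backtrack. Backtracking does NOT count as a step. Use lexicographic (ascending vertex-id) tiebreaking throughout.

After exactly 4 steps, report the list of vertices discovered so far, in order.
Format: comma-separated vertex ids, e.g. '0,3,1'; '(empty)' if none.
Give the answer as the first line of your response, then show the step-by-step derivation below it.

1,4,0,3

step 1: discover 1; path=1; order=1
step 2: discover 4; path=1>4; order=1,4
step 3: discover 0; path=1>4>0; order=1,4,0
step 4: discover 3; path=1>4>0>3; order=1,4,0,3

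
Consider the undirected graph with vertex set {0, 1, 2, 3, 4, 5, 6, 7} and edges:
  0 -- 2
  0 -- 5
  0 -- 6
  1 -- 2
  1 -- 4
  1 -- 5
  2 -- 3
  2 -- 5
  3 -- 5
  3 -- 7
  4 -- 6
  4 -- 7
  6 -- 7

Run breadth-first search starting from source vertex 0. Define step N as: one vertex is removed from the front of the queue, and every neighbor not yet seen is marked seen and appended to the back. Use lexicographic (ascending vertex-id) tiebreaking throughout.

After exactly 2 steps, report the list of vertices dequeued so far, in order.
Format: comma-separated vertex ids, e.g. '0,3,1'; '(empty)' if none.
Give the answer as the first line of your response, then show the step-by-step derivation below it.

0,2

step 1: dequeue 0; queue=[2,5,6]; order=0
step 2: dequeue 2; queue=[5,6,1,3]; order=0,2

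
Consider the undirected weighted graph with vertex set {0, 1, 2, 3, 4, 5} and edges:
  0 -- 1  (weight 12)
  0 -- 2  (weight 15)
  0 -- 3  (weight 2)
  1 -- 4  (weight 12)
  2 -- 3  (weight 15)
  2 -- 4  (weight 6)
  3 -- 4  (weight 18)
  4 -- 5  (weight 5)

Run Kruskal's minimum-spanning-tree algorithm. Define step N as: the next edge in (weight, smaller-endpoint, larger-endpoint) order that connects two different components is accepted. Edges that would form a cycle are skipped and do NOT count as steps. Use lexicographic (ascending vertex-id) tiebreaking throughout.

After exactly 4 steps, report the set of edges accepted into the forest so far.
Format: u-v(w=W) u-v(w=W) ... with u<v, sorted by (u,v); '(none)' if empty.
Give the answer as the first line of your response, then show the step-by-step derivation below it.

0-1(w=12) 0-3(w=2) 2-4(w=6) 4-5(w=5)

step 1: add edge 0-3 (w=2); MST = {0-3(w=2)}
step 2: add edge 4-5 (w=5); MST = {0-3(w=2) 4-5(w=5)}
step 3: add edge 2-4 (w=6); MST = {0-3(w=2) 2-4(w=6) 4-5(w=5)}
step 4: add edge 0-1 (w=12); MST = {0-1(w=12) 0-3(w=2) 2-4(w=6) 4-5(w=5)}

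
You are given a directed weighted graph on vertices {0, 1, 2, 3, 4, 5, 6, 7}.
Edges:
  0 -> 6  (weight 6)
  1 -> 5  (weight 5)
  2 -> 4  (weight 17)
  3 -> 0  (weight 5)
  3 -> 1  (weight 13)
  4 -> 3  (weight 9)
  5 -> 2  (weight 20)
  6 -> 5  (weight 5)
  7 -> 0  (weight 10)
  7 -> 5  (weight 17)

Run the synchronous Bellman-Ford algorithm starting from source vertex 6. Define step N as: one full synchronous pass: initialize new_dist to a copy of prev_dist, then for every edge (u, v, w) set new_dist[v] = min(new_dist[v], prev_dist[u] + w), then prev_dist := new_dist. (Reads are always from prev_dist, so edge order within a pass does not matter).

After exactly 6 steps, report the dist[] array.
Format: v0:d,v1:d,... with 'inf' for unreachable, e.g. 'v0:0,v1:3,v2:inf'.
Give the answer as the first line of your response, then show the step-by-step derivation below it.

v0:56,v1:64,v2:25,v3:51,v4:42,v5:5,v6:0,v7:inf

step 1: dist = v0:inf,v1:inf,v2:inf,v3:inf,v4:inf,v5:5,v6:0,v7:inf
step 2: dist = v0:inf,v1:inf,v2:25,v3:inf,v4:inf,v5:5,v6:0,v7:inf
step 3: dist = v0:inf,v1:inf,v2:25,v3:inf,v4:42,v5:5,v6:0,v7:inf
step 4: dist = v0:inf,v1:inf,v2:25,v3:51,v4:42,v5:5,v6:0,v7:inf
step 5: dist = v0:56,v1:64,v2:25,v3:51,v4:42,v5:5,v6:0,v7:inf
step 6: dist = v0:56,v1:64,v2:25,v3:51,v4:42,v5:5,v6:0,v7:inf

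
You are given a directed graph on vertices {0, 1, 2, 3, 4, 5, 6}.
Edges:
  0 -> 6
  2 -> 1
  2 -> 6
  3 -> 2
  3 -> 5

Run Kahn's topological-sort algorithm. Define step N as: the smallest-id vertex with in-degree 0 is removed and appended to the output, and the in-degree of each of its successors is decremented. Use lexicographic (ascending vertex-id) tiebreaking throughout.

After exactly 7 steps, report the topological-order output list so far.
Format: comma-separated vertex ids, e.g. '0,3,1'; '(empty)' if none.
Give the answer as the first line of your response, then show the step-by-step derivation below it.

0,3,2,1,4,5,6

step 1: output 0; order=[0]; indeg=(0,1,1,0,0,1,1)
step 2: output 3; order=[0,3]; indeg=(0,1,0,0,0,0,1)
step 3: output 2; order=[0,3,2]; indeg=(0,0,0,0,0,0,0)
step 4: output 1; order=[0,3,2,1]; indeg=(0,0,0,0,0,0,0)
step 5: output 4; order=[0,3,2,1,4]; indeg=(0,0,0,0,0,0,0)
step 6: output 5; order=[0,3,2,1,4,5]; indeg=(0,0,0,0,0,0,0)
step 7: output 6; order=[0,3,2,1,4,5,6]; indeg=(0,0,0,0,0,0,0)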